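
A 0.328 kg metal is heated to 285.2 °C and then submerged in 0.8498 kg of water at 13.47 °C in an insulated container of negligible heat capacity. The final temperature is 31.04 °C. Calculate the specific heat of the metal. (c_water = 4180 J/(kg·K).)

c ≈ 749 J/(kg·K)

Heat lost by the metal = heat gained by the water:
0.328×c×(285.2 − 31.04) = 0.8498×4180×(31.04 − 13.47)
83.36 c = 62412  ⇒  c ≈ 748.7 J/(kg·K)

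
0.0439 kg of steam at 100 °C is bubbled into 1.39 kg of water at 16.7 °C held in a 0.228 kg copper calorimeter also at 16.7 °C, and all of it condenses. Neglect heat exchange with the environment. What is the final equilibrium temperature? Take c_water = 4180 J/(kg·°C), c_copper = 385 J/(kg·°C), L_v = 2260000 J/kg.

T_f ≈ 35.5 °C

Conservation of energy gives ΣQ = 0:
steam→water at 100 °C releases m L_v = 0.0439·2260000 = 99214; condensate cools 100→T: 0.0439·4180·(T − 100) = 183.5(T − 100); original water: 5810.2(T − 16.7); cup: 87.78(T − 16.7)
6081.5 T = 99214 + 18350 + 98496 = 216060
T ≈ 35.53 °C — below 100 °C, confirming all the steam condensed.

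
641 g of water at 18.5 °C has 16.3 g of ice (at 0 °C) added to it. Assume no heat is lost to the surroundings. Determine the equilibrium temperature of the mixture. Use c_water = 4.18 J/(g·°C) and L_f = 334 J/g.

T_f ≈ 16.1 °C

Setting the total heat transfer to zero:
fusion: m_ice L_f = 16.3×334 = 5444.2; meltwater 0→T: 16.3×4.18×T = 68.13 T; water: 2679.4(T − 18.5)
2747.5 T = 49569 − 5444.2 = 44124
T ≈ 16.06 °C — above 0 °C, consistent with complete melting.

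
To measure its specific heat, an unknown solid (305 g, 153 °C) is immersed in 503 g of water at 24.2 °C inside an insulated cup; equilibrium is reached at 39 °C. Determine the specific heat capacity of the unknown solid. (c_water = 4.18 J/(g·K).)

m_s c (T_s − T_f) = m_water c_water (T_f − T_0):
305×c×(153 − 39) = 503×4.18×(39 − 24.2)
34770 c = 31118  ⇒  c ≈ 0.895 J/(g·K)

c ≈ 0.895 J/(g·K)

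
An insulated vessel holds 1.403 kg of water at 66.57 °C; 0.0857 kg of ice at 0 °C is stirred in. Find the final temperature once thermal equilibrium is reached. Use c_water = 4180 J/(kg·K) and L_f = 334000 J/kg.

Energy conservation, ΣQ = 0:
fusion: m_ice L_f = 0.0857·334000 = 28624; meltwater 0→T: 0.0857·4180·T = 358.23 T; water cools: 1.403·4180·(T − 66.57) = 5864.5(T − 66.57)
6222.8 T = 390402 − 28624 = 361779
T ≈ 58.14 °C. Since T > 0 °C, the all-ice-melts assumption holds.

T_f ≈ 58.1 °C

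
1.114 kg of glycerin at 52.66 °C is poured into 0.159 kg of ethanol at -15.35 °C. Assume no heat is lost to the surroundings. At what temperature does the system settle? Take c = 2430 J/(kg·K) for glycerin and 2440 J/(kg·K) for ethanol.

T_f ≈ 44.1 °C

With ΣQ=0 the equilibrium temperature is the m·c-weighted mean:
T_f = (2707·52.66 + 387.96·(-15.35)) / (2707 + 387.96)
    = 136596 / 3095 ≈ 44.13 °C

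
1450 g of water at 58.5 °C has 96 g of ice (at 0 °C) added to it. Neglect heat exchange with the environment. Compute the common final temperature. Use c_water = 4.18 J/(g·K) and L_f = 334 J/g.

T_f ≈ 49.9 °C

Conservation of energy gives ΣQ = 0:
latent heat to melt: 96×334 = 32064; warm the meltwater: 401.28 T; water cools: 1450×4.18×(T − 58.5) = 6061(T − 58.5)
6462.3 T = 354568 − 32064 = 322504
T ≈ 49.91 °C — above 0 °C, consistent with complete melting.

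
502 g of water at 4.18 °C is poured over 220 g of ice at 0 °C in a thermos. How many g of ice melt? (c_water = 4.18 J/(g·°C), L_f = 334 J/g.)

m_melted ≈ 26.3 g

Water can give up m c ΔT = 502·4.18·4.18 = 8771.1 J before reaching 0 °C.
To melt every bit of ice: 220·334 = 73480 J.
That's not enough to melt it all — equilibrium is at 0 °C with ice remaining.
m_melted·334 = 8771.1  ⇒  m_melted ≈ 26.26 g.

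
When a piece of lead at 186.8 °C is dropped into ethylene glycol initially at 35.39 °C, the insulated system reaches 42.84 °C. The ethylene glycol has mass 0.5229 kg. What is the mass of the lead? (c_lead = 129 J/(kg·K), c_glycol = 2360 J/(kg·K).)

Taking heat into each body as positive, Σ m c ΔT = 0:
m·129·(42.84 − 186.8) + 0.5229·2360·(42.84 − 35.39) = 0
-18571 m = -9193.6
m = -9193.6/-18571 ≈ 0.4951 kg

m ≈ 0.495 kg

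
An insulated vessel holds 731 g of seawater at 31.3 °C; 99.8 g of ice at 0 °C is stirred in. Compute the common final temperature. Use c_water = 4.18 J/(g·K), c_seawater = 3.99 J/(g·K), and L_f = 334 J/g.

T_f ≈ 17.4 °C

Let T be the final temperature. ΣQ_i = 0:
melt ice: 99.8×334 = 33333; meltwater 0→T: 99.8×4.18×T = 417.16 T; seawater: 2916.7(T − 31.3)
3333.9 T = 91292 − 33333 = 57959
T ≈ 17.39 °C — above 0 °C, consistent with complete melting.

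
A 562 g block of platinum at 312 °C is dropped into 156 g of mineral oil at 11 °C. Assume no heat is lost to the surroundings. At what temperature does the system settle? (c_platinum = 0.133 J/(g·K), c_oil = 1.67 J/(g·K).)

T_f ≈ 78.1 °C

Heat gained plus heat lost sum to zero:
562×0.133×(T − 312) + 156×1.67×(T − 11) = 0
74.75(T − 312) + 260.52(T − 11) = 0
(74.75 + 260.52) T = 74.75×312 + 260.52×11
T = 26186/335.27 ≈ 78.11 °C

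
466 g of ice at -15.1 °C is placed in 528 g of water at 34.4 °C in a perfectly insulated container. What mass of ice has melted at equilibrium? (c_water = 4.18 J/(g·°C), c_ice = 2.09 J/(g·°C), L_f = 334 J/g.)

m_melted ≈ 183 g

Water can give up m c ΔT = 528×4.18×34.4 = 75922 J before reaching 0 °C.
Warming the ice to 0 °C takes 466×2.09×15.1 = 14706 J, leaving 61216 J for melting.
Melting all 466 g of ice would need 466×334 = 155644 J.
61216 J < 155644 J, so only part of the ice melts and the system sits at 0 °C.
m_melted×334 = 61216  ⇒  m_melted ≈ 183.3 g.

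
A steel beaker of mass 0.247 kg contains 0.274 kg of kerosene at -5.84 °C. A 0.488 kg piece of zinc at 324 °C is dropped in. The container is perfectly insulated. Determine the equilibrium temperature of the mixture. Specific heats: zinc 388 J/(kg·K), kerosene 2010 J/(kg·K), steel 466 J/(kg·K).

Heat gained plus heat lost sum to zero:
0.488·388·(T − 324) + 0.274·2010·(T − (-5.84)) + 0.247·466·(T − (-5.84)) = 0
189.34(T − 324) + 550.74(T − (-5.84)) + 115.1(T − (-5.84)) = 0
(189.34 + 550.74 + 115.1) T = 189.34·324 + 550.74·(-5.84) + 115.1·(-5.84)
T = 57459 / 855.19 = 67.2 °C

T_f ≈ 67.2 °C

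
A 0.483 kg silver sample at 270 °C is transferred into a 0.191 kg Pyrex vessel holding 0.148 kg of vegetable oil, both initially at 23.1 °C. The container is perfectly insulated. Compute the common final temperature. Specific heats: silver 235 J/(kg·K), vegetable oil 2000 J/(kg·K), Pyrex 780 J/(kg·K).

T_f is the heat-capacity-weighted average of the initial temperatures:
T_f = (113.5·270 + 296·23.1 + 148.98·23.1) / (113.5 + 296 + 148.98)
    = 40925 / 558.49 ≈ 73.28 °C

T_f ≈ 73.3 °C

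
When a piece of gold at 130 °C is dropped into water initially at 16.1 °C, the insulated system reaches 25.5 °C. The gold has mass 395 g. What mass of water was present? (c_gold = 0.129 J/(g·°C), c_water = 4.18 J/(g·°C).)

m ≈ 136 g

Heat lost by the gold = heat gained by the water:
395·0.129·(130 − 25.5) = m·4.18·(25.5 − 16.1)
39.29 m = 5324.8  ⇒  m ≈ 135.5 g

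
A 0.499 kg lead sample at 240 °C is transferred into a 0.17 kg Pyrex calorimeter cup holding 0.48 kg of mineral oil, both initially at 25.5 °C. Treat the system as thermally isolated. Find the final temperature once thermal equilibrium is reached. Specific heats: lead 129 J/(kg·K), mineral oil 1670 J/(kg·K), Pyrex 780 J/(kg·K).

T_f ≈ 39.3 °C

Net heat exchanged in the isolated system is zero:
0.499·129·(T − 240) + 0.48·1670·(T − 25.5) + 0.17·780·(T − 25.5) = 0
998.57 T = 39271
T = 39271/998.57 ≈ 39.33 °C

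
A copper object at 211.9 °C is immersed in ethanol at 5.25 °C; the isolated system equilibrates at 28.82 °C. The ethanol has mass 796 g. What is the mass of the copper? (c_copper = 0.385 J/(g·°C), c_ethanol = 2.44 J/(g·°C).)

Setting the total heat transfer to zero:
m·0.385·(28.82 − 211.9) + 796·2.44·(28.82 − 5.25) = 0
-70.49 m = -45779
m = -45779/-70.49 ≈ 649.5 g

m ≈ 649 g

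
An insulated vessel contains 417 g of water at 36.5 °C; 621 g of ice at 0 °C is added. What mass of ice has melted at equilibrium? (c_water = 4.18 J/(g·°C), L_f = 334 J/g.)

Water can give up m c ΔT = 417·4.18·36.5 = 63622 J before reaching 0 °C.
Melting all 621 g of ice would need 621·334 = 207414 J.
Since 63622 < 207414 J, not all the ice melts; equilibrium is at 0 °C.
m_melted·334 = 63622  ⇒  m_melted ≈ 190.5 g.

m_melted ≈ 190 g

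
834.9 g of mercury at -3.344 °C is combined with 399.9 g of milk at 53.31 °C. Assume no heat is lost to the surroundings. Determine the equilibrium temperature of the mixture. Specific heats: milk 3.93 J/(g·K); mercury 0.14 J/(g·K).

Set heat shed by the hot body equal to heat absorbed by the cold body:
399.9*3.93*(53.31 − T) = 834.9*0.14*(T − (-3.344))
1571.6(53.31 − T) = 116.89(T − (-3.344))
1688.5 T = 83392  ⇒  T ≈ 49.39 °C

T_f ≈ 49.4 °C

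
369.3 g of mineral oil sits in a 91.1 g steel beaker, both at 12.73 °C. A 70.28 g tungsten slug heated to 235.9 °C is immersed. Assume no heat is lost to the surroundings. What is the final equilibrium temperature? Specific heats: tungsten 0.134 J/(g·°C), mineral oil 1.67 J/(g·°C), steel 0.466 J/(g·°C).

With ΣQ=0 the equilibrium temperature is the m·c-weighted mean:
T_f = (9.418·235.9 + 616.73·12.73 + 42.45·12.73) / (9.418 + 616.73 + 42.45)
    = 10613 / 668.6 ≈ 15.87 °C

T_f ≈ 15.9 °C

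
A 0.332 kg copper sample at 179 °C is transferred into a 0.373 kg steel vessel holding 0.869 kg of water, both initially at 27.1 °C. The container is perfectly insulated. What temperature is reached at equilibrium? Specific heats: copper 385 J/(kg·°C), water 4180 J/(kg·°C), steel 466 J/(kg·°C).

T_f ≈ 32.0 °C

Net heat exchanged in the isolated system is zero:
0.332*385*(T − 179) + 0.869*4180*(T − 27.1) + 0.373*466*(T − 27.1) = 0
127.82(T − 179) + 3632.4(T − 27.1) + 173.82(T − 27.1) = 0
3934.1 T = 126029
T = 126029/3934.1 ≈ 32.04 °C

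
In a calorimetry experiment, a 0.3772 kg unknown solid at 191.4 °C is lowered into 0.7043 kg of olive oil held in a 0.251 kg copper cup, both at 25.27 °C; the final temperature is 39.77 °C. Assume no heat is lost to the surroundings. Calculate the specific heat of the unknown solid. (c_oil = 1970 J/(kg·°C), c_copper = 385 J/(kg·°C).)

c ≈ 376 J/(kg·°C)

Energy conservation, ΣQ = 0:
0.3772·c·(39.77 − 191.4) + 0.7043·1970·(39.77 − 25.27) + 0.251·385·(39.77 − 25.27) = 0
-57.19 c = -21520
c = -21520/-57.19 ≈ 376.2 J/(kg·°C)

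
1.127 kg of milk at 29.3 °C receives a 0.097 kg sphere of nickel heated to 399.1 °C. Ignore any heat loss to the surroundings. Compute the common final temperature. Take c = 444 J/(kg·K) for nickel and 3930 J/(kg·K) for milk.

T_f ≈ 32.9 °C

Set heat shed by the hot body equal to heat absorbed by the cold body:
0.097*444*(399.1 − T) = 1.127*3930*(T − 29.3)
43.07(399.1 − T) = 4429.1(T − 29.3)
4472.2 T = 146961  ⇒  T ≈ 32.86 °C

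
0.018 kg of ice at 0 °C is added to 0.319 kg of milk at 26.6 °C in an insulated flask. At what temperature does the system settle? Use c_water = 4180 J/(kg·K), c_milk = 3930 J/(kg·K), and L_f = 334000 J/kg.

T_f ≈ 20.6 °C

Sum of m c ΔT and latent-heat terms is zero:
latent heat to melt: 0.018·334000 = 6012; warm the meltwater: 75.24 T; milk: 1253.7(T − 26.6)
1328.9 T = 33348 − 6012 = 27336
T ≈ 20.57 °C. Since T > 0 °C, the all-ice-melts assumption holds.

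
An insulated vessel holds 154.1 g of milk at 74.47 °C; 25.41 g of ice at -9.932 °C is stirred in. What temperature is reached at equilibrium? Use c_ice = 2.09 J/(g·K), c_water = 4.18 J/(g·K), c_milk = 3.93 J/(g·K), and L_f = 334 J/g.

Net heat exchanged in the isolated system is zero:
ice -9.932→0 °C: 25.41×2.09×9.932 = 527.46
  latent heat to melt: 25.41×334 = 8486.9
  warm the meltwater: 106.21 T
  milk: 605.61(T − 74.47)
711.83 T = 45100 − 9014.4 = 36086
T ≈ 50.69 °C (positive, so assuming full melt was valid).

T_f ≈ 50.7 °C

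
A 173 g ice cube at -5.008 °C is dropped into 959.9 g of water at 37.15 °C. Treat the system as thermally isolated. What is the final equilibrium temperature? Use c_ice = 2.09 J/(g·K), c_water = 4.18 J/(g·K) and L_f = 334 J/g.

Taking heat into each body as positive, Σ m c ΔT = 0:
ice -5.008→0 °C: 173×2.09×5.008 = 1810.7
  fusion: m_ice L_f = 173×334 = 57782
  warm the meltwater: 723.14 T
  water: 4012.4(T − 37.15)
4735.5 T = 149060 − 59593 = 89467
T ≈ 18.89 °C — above 0 °C, consistent with complete melting.

T_f ≈ 18.9 °C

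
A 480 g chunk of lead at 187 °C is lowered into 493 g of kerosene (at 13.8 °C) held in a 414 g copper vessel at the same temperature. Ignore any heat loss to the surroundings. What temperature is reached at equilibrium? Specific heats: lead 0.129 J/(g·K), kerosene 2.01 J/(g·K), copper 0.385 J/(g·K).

T_f ≈ 22.6 °C

Energy conservation, ΣQ = 0:
480·0.129·(T − 187) + 493·2.01·(T − 13.8) + 414·0.385·(T − 13.8) = 0
(61.92 + 990.93 + 159.39) T = 61.92·187 + 990.93·13.8 + 159.39·13.8
T = 27453/1212.2 ≈ 22.65 °C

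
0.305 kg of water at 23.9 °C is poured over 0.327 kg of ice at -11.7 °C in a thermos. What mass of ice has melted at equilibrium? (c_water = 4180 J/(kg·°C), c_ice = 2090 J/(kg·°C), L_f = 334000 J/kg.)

Heat available from the water dropping to 0 °C: 0.305×4180×23.9 = 30470 J.
Warming the ice to 0 °C takes 0.327×2090×11.7 = 7996.1 J, leaving 22474 J for melting.
Melting all 0.327 kg of ice would need 0.327×334000 = 109218 J.
That's not enough to melt it all — equilibrium is at 0 °C with ice remaining.
Mass melted = 22474/334000 ≈ 0.06729 kg.

m_melted ≈ 0.0673 kg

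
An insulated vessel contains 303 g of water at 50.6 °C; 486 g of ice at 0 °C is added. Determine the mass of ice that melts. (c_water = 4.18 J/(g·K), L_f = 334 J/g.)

m_melted ≈ 192 g

Heat available from the water dropping to 0 °C: 303·4.18·50.6 = 64087 J.
Fully melting the ice requires m_ice L_f = 486·334 = 162324 J.
64087 J < 162324 J, so only part of the ice melts and the system sits at 0 °C.
m_melt = 64087 / L_f = 191.9 g.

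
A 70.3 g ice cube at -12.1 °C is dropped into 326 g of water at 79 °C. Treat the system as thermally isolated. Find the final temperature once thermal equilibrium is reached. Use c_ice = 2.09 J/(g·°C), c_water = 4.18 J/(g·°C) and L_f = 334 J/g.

Energy conservation, ΣQ = 0:
ice -12.1→0 °C: 70.3·2.09·12.1 = 1777.8
  melt ice: 70.3·334 = 23480
  meltwater 0→T: 70.3·4.18·T = 293.85 T
  water cools: 326·4.18·(T − 79) = 1362.7(T − 79)
1656.5 T = 107652 − 25258 = 82394
T ≈ 49.74 °C — above 0 °C, consistent with complete melting.

T_f ≈ 49.7 °C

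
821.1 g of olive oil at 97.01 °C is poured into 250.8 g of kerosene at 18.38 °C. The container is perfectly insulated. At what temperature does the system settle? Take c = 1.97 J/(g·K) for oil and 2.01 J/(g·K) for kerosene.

Let T be the final temperature. ΣQ_i = 0:
821.1*1.97*(T − 97.01) + 250.8*2.01*(T − 18.38) = 0
(1617.6 + 504.11) T = 1617.6*97.01 + 504.11*18.38
T = 166186/2121.7 ≈ 78.33 °C

T_f ≈ 78.3 °C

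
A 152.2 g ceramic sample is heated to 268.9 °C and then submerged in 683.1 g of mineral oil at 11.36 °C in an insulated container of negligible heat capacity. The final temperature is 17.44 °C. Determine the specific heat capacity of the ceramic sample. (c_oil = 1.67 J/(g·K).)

m_s c (T_s − T_f) = m_oil c_oil (T_f − T_0):
152.2×c×(268.9 − 17.44) = 683.1×1.67×(17.44 − 11.36)
38272 c = 6935.9  ⇒  c ≈ 0.1812 J/(g·K)

c ≈ 0.181 J/(g·K)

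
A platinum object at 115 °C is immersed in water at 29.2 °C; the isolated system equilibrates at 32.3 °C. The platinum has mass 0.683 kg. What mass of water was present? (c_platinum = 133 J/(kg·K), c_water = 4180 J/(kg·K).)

Taking heat into each body as positive, Σ m c ΔT = 0:
0.683·133·(32.3 − 115) + m·4180·(32.3 − 29.2) = 0
12958 m = 7512.4
m = 7512.4/12958 ≈ 0.5797 kg

m ≈ 0.58 kg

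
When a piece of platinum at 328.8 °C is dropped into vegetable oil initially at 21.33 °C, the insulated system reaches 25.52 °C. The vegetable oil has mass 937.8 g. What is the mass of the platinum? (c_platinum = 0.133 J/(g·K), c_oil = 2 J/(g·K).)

m ≈ 195 g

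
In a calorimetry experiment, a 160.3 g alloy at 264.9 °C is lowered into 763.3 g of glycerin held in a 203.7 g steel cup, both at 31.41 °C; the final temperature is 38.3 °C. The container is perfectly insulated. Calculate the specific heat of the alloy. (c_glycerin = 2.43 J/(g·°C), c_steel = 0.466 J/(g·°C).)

c ≈ 0.37 J/(g·°C)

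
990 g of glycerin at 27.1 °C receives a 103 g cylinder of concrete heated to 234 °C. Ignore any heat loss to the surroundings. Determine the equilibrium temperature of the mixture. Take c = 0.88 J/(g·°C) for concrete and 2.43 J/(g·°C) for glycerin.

T_f ≈ 34.6 °C

Setting the total heat transfer to zero:
103×0.88×(T − 234) + 990×2.43×(T − 27.1) = 0
90.64(T − 234) + 2405.7(T − 27.1) = 0
2496.3 T = 86404
T ≈ 34.61 °C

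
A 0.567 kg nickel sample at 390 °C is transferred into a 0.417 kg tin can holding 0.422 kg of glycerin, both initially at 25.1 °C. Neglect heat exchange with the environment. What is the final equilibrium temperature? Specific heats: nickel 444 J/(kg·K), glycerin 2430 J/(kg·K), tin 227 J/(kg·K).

T_f = Σ m_i c_i T_i / Σ m_i c_i:
T_f = (251.75*390 + 1025.5*25.1 + 94.66*25.1) / (251.75 + 1025.5 + 94.66)
    = 126297 / 1371.9 ≈ 92.06 °C

T_f ≈ 92.1 °C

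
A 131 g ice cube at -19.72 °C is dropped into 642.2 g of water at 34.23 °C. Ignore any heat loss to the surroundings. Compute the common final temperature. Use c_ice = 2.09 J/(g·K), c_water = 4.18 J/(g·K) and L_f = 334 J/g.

T_f ≈ 13.2 °C

Energy conservation, ΣQ = 0:
warm ice to 0 °C: 131·2.09·(0 − (-19.72)) = 5399.1
  fusion: m_ice L_f = 131·334 = 43754
  meltwater 0→T: 131·4.18·T = 547.58 T
  water cools: 642.2·4.18·(T − 34.23) = 2684.4(T − 34.23)
3232 T = 91887 − 49153 = 42734
T ≈ 13.22 °C (positive, so assuming full melt was valid).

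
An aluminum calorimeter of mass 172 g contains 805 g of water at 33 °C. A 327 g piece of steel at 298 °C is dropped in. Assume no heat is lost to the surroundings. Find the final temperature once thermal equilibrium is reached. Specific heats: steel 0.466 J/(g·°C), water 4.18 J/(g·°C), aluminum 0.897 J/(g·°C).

T_f ≈ 44.0 °C

T_f is the heat-capacity-weighted average of the initial temperatures:
T_f = (152.38×298 + 3364.9×33 + 154.28×33) / (152.38 + 3364.9 + 154.28)
    = 161543 / 3671.6 ≈ 44.00 °C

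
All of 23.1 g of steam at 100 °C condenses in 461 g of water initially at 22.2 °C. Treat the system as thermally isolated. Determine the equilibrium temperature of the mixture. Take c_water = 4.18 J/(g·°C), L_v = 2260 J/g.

Heat gained plus heat lost sum to zero:
latent heat released on condensation: 23.1·2260 = 52206; condensed water 100 °C→T: 96.56(T − 100); water warms: 461·4.18·(T − 22.2) = 1927(T − 22.2)
2023.5 T = 52206 + 9655.8 + 42779 = 104641
T ≈ 51.71 °C (< 100 °C, so full condensation is consistent).

T_f ≈ 51.7 °C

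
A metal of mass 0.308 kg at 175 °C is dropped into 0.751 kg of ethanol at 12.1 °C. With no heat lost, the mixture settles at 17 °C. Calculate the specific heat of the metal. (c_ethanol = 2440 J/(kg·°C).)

c ≈ 185 J/(kg·°C)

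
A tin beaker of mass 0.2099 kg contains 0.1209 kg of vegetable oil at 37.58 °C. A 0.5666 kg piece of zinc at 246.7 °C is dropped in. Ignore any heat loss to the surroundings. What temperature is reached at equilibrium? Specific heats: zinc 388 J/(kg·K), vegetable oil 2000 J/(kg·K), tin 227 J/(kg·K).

Energy conservation, ΣQ = 0:
0.5666·388·(T − 246.7) + 0.1209·2000·(T − 37.58) + 0.2099·227·(T − 37.58) = 0
509.29 T = 65112
T ≈ 127.85 °C

T_f ≈ 127.8 °C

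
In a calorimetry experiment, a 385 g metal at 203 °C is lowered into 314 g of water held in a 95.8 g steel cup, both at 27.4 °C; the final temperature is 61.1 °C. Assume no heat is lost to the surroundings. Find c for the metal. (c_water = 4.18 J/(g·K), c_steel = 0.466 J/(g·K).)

Heat gained plus heat lost sum to zero:
385·c·(61.1 − 203) + 314·4.18·(61.1 − 27.4) + 95.8·0.466·(61.1 − 27.4) = 0
-54632 c = -45736
c = -45736/-54632 ≈ 0.8372 J/(g·K)

c ≈ 0.837 J/(g·K)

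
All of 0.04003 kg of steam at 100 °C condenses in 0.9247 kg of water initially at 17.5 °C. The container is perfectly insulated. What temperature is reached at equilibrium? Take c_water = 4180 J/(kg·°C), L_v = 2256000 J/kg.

T_f ≈ 43.3 °C

Heat gained plus heat lost sum to zero:
latent heat released on condensation: 0.04003×2256000 = 90308; condensed water 100 °C→T: 167.33(T − 100); water warms: 0.9247×4180×(T − 17.5) = 3865.2(T − 17.5)
4032.6 T = 90308 + 16733 + 67642 = 174682
T ≈ 43.32 °C, under the boiling point, so the assumption holds.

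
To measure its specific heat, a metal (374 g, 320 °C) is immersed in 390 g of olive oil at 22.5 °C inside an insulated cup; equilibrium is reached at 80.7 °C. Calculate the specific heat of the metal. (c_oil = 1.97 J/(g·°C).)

c ≈ 0.5 J/(g·°C)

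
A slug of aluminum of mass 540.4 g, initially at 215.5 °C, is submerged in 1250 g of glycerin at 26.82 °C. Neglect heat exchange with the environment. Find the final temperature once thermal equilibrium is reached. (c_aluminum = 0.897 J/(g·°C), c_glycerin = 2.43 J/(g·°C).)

T_f ≈ 52.8 °C

Let T be the final temperature. ΣQ_i = 0:
540.4·0.897·(T − 215.5) + 1250·2.43·(T − 26.82) = 0
484.74(T − 215.5) + 3037.5(T − 26.82) = 0
3522.2 T = 185927
T ≈ 52.79 °C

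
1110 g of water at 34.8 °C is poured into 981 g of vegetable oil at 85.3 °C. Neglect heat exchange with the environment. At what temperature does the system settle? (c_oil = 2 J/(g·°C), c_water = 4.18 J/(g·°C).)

Conservation of energy gives ΣQ = 0:
981×2×(T − 85.3) + 1110×4.18×(T − 34.8) = 0
(1962 + 4639.8) T = 1962×85.3 + 4639.8×34.8
T = 328824 / 6601.8 = 49.8 °C

T_f ≈ 49.8 °C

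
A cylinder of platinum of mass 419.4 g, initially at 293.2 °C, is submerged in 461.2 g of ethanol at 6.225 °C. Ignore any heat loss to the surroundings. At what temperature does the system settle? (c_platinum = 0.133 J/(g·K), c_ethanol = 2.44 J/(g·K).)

T_f ≈ 19.8 °C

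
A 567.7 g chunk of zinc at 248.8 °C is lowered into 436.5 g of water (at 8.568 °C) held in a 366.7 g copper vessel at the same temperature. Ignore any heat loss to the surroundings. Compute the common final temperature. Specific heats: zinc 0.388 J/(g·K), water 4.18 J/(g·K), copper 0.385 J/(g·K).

T_f ≈ 32.8 °C

Taking heat into each body as positive, Σ m c ΔT = 0:
567.7·0.388·(T − 248.8) + 436.5·4.18·(T − 8.568) + 366.7·0.385·(T − 8.568) = 0
(220.27 + 1824.6 + 141.18) T = 220.27·248.8 + 1824.6·8.568 + 141.18·8.568
T = 71645/2186 ≈ 32.77 °C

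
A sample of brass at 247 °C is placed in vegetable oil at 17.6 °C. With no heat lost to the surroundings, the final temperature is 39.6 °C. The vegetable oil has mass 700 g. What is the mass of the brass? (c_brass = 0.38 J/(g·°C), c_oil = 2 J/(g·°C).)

Let T be the final temperature. ΣQ_i = 0:
m×0.38×(39.6 − 247) + 700×2×(39.6 − 17.6) = 0
-78.81 m = -30800
m = -30800/-78.81 ≈ 390.8 g

m ≈ 391 g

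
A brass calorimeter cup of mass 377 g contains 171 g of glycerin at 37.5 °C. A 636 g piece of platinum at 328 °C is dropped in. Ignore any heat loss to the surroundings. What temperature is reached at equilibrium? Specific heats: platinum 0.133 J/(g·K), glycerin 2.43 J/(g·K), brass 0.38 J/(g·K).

T_f ≈ 75.7 °C

Setting the total heat transfer to zero:
636*0.133*(T − 328) + 171*2.43*(T − 37.5) + 377*0.38*(T − 37.5) = 0
(84.59 + 415.53 + 143.26) T = 84.59*328 + 415.53*37.5 + 143.26*37.5
T ≈ 75.69 °C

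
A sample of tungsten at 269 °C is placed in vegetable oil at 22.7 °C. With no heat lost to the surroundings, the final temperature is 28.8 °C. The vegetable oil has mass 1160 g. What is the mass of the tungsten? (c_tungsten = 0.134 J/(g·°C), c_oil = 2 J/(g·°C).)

m ≈ 440 g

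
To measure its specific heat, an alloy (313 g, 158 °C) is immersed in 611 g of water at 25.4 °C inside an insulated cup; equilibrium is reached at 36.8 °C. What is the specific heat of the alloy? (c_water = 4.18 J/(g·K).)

c ≈ 0.767 J/(g·K)

Taking heat into each body as positive, Σ m c ΔT = 0:
313·c·(36.8 − 158) + 611·4.18·(36.8 − 25.4) = 0
-37936 c = -29115
c = -29115/-37936 ≈ 0.7675 J/(g·K)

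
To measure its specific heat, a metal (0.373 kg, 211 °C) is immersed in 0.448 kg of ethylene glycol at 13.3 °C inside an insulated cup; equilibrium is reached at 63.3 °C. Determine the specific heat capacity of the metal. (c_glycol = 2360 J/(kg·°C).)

Setting the total heat transfer to zero:
0.373×c×(63.3 − 211) + 0.448×2360×(63.3 − 13.3) = 0
-55.09 c = -52864
c = -52864/-55.09 ≈ 959.6 J/(kg·°C)

c ≈ 960 J/(kg·°C)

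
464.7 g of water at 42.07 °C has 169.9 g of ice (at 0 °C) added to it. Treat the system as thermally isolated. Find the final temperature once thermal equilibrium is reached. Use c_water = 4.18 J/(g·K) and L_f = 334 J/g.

T_f ≈ 9.4 °C

Sum of m c ΔT and latent-heat terms is zero:
fusion: m_ice L_f = 169.9·334 = 56747
  meltwater 0→T: 169.9·4.18·T = 710.18 T
  water cools: 464.7·4.18·(T − 42.07) = 1942.4(T − 42.07)
2652.6 T = 81719 − 56747 = 24972
T ≈ 9.41 °C (positive, so assuming full melt was valid).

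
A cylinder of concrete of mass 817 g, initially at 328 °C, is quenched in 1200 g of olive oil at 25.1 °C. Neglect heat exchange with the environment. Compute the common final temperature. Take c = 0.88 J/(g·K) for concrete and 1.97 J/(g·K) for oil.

Heat gained plus heat lost sum to zero:
817*0.88*(T − 328) + 1200*1.97*(T − 25.1) = 0
718.96(T − 328) + 2364(T − 25.1) = 0
3083 T = 295155
T ≈ 95.74 °C

T_f ≈ 95.7 °C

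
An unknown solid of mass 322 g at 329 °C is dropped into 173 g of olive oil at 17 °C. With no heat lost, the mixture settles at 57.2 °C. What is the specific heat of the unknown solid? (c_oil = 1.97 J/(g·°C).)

c ≈ 0.157 J/(g·°C)

m_s c (T_s − T_f) = m_oil c_oil (T_f − T_0):
322·c·(329 − 57.2) = 173·1.97·(57.2 − 17)
87520 c = 13701  ⇒  c ≈ 0.1565 J/(g·°C)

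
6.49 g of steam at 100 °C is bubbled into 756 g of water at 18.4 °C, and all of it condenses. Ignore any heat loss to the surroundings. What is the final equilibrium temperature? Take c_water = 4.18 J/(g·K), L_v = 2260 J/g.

Energy balance with sensible and latent terms:
latent heat released on condensation: 6.49×2260 = 14667; condensed water 100 °C→T: 27.13(T − 100); water warms: 756×4.18×(T − 18.4) = 3160.1(T − 18.4)
3187.2 T = 14667 + 2712.8 + 58145 = 75526
T ≈ 23.70 °C, under the boiling point, so the assumption holds.

T_f ≈ 23.7 °C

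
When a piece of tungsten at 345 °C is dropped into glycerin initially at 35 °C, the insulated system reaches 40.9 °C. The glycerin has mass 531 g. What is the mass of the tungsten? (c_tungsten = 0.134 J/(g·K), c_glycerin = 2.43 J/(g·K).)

m ≈ 187 g

Heat gained plus heat lost sum to zero:
m×0.134×(40.9 − 345) + 531×2.43×(40.9 − 35) = 0
-40.75 m = -7612.9
m = -7612.9/-40.75 ≈ 186.8 g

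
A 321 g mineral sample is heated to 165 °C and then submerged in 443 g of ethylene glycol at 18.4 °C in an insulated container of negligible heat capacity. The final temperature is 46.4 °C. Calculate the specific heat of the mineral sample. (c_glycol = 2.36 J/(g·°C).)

c ≈ 0.769 J/(g·°C)

Net heat exchanged in the isolated system is zero:
321·c·(46.4 − 165) + 443·2.36·(46.4 − 18.4) = 0
-38071 c = -29273
c = -29273/-38071 ≈ 0.7689 J/(g·°C)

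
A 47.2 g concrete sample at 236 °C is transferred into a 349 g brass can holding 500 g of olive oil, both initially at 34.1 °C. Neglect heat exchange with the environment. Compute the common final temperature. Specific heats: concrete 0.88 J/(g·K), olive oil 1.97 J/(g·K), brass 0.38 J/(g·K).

T_f ≈ 41.3 °C

Net heat exchanged in the isolated system is zero:
47.2×0.88×(T − 236) + 500×1.97×(T − 34.1) + 349×0.38×(T − 34.1) = 0
1159.2 T = 47913
T = 47913 / 1159.2 = 41.3 °C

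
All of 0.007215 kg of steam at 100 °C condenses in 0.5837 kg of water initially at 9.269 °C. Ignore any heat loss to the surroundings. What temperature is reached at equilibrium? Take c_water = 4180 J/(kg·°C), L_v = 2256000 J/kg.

T_f ≈ 17.0 °C

Conservation of energy gives ΣQ = 0:
condense steam: −0.007215×2256000 = −16277
  condensed water 100 °C→T: 30.16(T − 100)
  water warms: 0.5837×4180×(T − 9.269) = 2439.9(T − 9.269)
2470 T = 16277 + 3015.9 + 22615 = 41908
T ≈ 16.97 °C — below 100 °C, confirming all the steam condensed.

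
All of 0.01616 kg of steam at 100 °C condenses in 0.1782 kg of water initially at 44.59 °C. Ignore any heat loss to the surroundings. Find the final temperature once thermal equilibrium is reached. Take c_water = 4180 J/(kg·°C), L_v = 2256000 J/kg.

T_f ≈ 94.1 °C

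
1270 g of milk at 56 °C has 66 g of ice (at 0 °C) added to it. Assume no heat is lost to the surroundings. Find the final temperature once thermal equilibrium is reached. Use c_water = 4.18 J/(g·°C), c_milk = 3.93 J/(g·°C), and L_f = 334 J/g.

Energy balance with sensible and latent terms:
melt ice: 66·334 = 22044
  warm the meltwater: 275.88 T
  milk: 4991.1(T − 56)
5267 T = 279502 − 22044 = 257458
T ≈ 48.88 °C — above 0 °C, consistent with complete melting.

T_f ≈ 48.9 °C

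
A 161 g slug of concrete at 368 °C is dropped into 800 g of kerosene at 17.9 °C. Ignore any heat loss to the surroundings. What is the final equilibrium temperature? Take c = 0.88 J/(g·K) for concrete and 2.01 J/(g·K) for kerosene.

T_f ≈ 46.2 °C

T_f = Σ m_i c_i T_i / Σ m_i c_i:
T_f = (141.68·368 + 1608·17.9) / (141.68 + 1608)
    = 80921 / 1749.7 ≈ 46.25 °C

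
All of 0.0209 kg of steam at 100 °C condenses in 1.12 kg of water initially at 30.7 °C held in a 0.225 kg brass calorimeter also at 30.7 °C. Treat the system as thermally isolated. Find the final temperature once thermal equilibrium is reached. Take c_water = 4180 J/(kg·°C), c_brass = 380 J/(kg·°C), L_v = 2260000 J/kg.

Taking heat into each body as positive, Σ m c ΔT = 0:
steam→water at 100 °C releases m L_v = 0.0209×2260000 = 47234; condensate cools 100→T: 0.0209×4180×(T − 100) = 87.36(T − 100); original water: 4681.6(T − 30.7); cup: 85.5(T − 30.7)
4854.5 T = 47234 + 8736.2 + 146350 = 202320
T ≈ 41.68 °C, under the boiling point, so the assumption holds.

T_f ≈ 41.7 °C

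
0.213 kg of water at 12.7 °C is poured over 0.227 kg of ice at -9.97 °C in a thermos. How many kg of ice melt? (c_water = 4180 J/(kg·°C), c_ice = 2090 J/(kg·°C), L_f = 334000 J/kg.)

m_melted ≈ 0.0197 kg

Cooling the water to 0 °C releases 0.213·4180·12.7 = 11307 J.
Of that, 0.227·2090·9.97 = 4730.1 J goes to bring the ice to 0 °C, leaving 6577.3 J.
To melt every bit of ice: 0.227·334000 = 75818 J.
Since 6577.3 < 75818 J, not all the ice melts; equilibrium is at 0 °C.
Mass melted = 6577.3/334000 ≈ 0.01969 kg.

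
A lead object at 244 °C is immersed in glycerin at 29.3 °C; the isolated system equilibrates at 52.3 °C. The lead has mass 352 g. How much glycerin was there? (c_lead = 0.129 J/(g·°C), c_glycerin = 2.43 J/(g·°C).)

Let T be the final temperature. ΣQ_i = 0:
352·0.129·(52.3 − 244) + m·2.43·(52.3 − 29.3) = 0
55.89 m = 8704.7
m = 8704.7/55.89 ≈ 155.7 g

m ≈ 156 g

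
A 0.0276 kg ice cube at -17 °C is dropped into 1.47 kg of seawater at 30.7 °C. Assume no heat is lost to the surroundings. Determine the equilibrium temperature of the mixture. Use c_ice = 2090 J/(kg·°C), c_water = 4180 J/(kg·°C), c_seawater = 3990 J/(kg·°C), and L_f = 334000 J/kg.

T_f ≈ 28.4 °C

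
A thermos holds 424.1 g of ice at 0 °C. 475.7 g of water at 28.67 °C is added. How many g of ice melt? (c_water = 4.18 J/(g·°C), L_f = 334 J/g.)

m_melted ≈ 171 g

Heat available from the water dropping to 0 °C: 475.7×4.18×28.67 = 57008 J.
Melting all 424.1 g of ice would need 424.1×334 = 141649 J.
57008 J < 141649 J, so only part of the ice melts and the system sits at 0 °C.
m_melt = 57008 / L_f = 170.7 g.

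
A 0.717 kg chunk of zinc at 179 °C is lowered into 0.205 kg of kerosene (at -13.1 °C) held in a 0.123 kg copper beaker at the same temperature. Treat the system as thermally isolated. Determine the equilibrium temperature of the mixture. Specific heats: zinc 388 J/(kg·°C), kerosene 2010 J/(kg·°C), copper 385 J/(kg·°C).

Heat gained plus heat lost sum to zero:
0.717×388×(T − 179) + 0.205×2010×(T − (-13.1)) + 0.123×385×(T − (-13.1)) = 0
737.6 T = 43779
T = 43779/737.6 ≈ 59.35 °C

T_f ≈ 59.4 °C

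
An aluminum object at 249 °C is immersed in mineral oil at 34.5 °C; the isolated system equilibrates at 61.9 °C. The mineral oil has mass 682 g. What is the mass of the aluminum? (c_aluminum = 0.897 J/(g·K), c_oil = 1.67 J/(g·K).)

Heat lost by the aluminum = heat gained by the oil:
m×0.897×(249 − 61.9) = 682×1.67×(61.9 − 34.5)
167.83 m = 31207  ⇒  m ≈ 185.9 g

m ≈ 186 g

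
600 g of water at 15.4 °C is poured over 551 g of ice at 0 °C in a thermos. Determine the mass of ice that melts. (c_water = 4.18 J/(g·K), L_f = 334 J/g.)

m_melted ≈ 116 g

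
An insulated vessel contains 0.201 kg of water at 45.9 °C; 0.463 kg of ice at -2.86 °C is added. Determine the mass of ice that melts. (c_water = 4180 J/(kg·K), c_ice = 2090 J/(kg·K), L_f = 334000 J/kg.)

Cooling the water to 0 °C releases 0.201×4180×45.9 = 38564 J.
Of that, 0.463×2090×2.86 = 2767.5 J goes to bring the ice to 0 °C, leaving 35797 J.
To melt every bit of ice: 0.463×334000 = 154642 J.
35797 J < 154642 J, so only part of the ice melts and the system sits at 0 °C.
m_melted×334000 = 35797  ⇒  m_melted ≈ 0.1072 kg.

m_melted ≈ 0.107 kg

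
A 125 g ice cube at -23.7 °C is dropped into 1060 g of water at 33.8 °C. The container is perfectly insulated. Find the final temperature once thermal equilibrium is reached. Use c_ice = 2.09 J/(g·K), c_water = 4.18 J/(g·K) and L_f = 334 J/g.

Sum of m c ΔT and latent-heat terms is zero:
ice -23.7→0 °C: 125×2.09×23.7 = 6191.6; latent heat to melt: 125×334 = 41750; warm the meltwater: 522.5 T; water: 4430.8(T − 33.8)
4953.3 T = 149761 − 47942 = 101819
T ≈ 20.56 °C. Since T > 0 °C, the all-ice-melts assumption holds.

T_f ≈ 20.6 °C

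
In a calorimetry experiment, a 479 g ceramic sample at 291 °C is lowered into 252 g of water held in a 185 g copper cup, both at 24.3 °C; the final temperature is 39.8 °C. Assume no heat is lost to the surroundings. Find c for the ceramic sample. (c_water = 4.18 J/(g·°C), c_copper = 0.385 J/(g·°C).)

c ≈ 0.145 J/(g·°C)

Conservation of energy gives ΣQ = 0:
479×c×(39.8 − 291) + 252×4.18×(39.8 − 24.3) + 185×0.385×(39.8 − 24.3) = 0
-120325 c = -17431
c = -17431/-120325 ≈ 0.1449 J/(g·°C)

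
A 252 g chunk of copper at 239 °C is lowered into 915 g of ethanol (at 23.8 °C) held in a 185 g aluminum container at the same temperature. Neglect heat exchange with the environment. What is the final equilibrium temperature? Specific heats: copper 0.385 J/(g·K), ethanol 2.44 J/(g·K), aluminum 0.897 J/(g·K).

T_f ≈ 32.2 °C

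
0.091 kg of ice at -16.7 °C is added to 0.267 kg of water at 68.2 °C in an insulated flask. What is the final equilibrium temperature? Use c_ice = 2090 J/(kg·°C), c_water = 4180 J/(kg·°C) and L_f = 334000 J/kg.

T_f ≈ 28.4 °C

Heat gained plus heat lost sum to zero:
ice -16.7→0 °C: 0.091×2090×16.7 = 3176.2; melt ice: 0.091×334000 = 30394; warm the meltwater: 380.38 T; water cools: 0.267×4180×(T − 68.2) = 1116.1(T − 68.2)
1496.4 T = 76115 − 33570 = 42545
T ≈ 28.43 °C. Since T > 0 °C, the all-ice-melts assumption holds.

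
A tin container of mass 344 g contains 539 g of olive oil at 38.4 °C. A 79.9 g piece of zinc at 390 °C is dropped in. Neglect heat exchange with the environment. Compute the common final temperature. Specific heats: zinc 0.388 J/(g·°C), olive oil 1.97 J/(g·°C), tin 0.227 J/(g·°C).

Heat gained plus heat lost sum to zero:
79.9×0.388×(T − 390) + 539×1.97×(T − 38.4) + 344×0.227×(T − 38.4) = 0
(31 + 1061.8 + 78.09) T = 31×390 + 1061.8×38.4 + 78.09×38.4
T = 55863 / 1170.9 = 47.7 °C

T_f ≈ 47.7 °C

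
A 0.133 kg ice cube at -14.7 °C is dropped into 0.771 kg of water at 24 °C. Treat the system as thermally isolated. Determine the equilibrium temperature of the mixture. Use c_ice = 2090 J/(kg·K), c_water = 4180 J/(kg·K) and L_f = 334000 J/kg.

T_f ≈ 7.6 °C

Conservation of energy gives ΣQ = 0:
warm ice to 0 °C: 0.133×2090×(0 − (-14.7)) = 4086.2
  latent heat to melt: 0.133×334000 = 44422
  meltwater 0→T: 0.133×4180×T = 555.94 T
  water cools: 0.771×4180×(T − 24) = 3222.8(T − 24)
3778.7 T = 77347 − 48508 = 28839
T ≈ 7.63 °C. Since T > 0 °C, the all-ice-melts assumption holds.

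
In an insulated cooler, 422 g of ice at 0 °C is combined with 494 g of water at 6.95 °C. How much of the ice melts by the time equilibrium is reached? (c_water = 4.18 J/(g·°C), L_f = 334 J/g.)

Heat available from the water dropping to 0 °C: 494×4.18×6.95 = 14351 J.
To melt every bit of ice: 422×334 = 140948 J.
14351 J < 140948 J, so only part of the ice melts and the system sits at 0 °C.
m_melt = 14351 / L_f = 42.97 g.

m_melted ≈ 43 g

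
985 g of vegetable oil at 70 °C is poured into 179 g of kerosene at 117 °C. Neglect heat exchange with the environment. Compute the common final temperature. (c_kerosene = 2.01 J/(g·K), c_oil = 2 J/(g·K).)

T_f ≈ 77.3 °C

Heat gained plus heat lost sum to zero:
179*2.01*(T − 117) + 985*2*(T − 70) = 0
359.79(T − 117) + 1970(T − 70) = 0
(359.79 + 1970) T = 359.79*117 + 1970*70
T = 179995/2329.8 ≈ 77.26 °C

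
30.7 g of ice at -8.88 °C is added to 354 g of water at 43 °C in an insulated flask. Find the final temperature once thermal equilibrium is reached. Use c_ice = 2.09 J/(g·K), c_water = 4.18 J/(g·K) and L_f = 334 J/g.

Energy conservation, ΣQ = 0:
warm ice to 0 °C: 30.7×2.09×(0 − (-8.88)) = 569.77
  latent heat to melt: 30.7×334 = 10254
  meltwater 0→T: 30.7×4.18×T = 128.33 T
  water: 1479.7(T − 43)
1608 T = 63628 − 10824 = 52804
T ≈ 32.84 °C (positive, so assuming full melt was valid).

T_f ≈ 32.8 °C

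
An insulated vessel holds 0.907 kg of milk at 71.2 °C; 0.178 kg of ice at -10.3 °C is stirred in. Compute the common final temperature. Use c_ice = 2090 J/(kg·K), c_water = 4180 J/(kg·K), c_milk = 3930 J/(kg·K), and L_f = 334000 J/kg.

Conservation of energy gives ΣQ = 0:
ice -10.3→0 °C: 0.178×2090×10.3 = 3831.8; melt ice: 0.178×334000 = 59452; meltwater 0→T: 0.178×4180×T = 744.04 T; milk: 3564.5(T − 71.2)
4308.6 T = 253793 − 63284 = 190509
T ≈ 44.22 °C. Since T > 0 °C, the all-ice-melts assumption holds.

T_f ≈ 44.2 °C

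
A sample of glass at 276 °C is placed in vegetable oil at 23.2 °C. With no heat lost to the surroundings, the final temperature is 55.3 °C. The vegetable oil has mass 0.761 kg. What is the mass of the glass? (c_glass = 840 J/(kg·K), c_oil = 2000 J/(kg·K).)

Let T be the final temperature. ΣQ_i = 0:
m·840·(55.3 − 276) + 0.761·2000·(55.3 − 23.2) = 0
-185388 m = -48856
m = -48856/-185388 ≈ 0.2635 kg

m ≈ 0.264 kg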